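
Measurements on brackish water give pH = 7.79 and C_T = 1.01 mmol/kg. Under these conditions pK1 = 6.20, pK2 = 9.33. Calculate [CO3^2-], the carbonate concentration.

α₂ = 1 / (1 + [H⁺]/K2 + [H⁺]²/(K1K2)) = 1 / (1 + 10^+1.54 + 10^-0.05)
   = 1 / (1 + 34.674 + 0.89125) = 1/36.565 = 0.02735
[CO3²⁻] = α₂ × DIC = 0.02735 × 1.01 = 0.0276 mmol/kg

[CO3²⁻] = 0.0276 mmol/kg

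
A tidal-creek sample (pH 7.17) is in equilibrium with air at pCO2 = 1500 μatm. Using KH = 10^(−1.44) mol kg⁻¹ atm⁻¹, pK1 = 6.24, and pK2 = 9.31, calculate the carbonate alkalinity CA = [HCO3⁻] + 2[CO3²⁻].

[CO2*] = KH · pCO2 = 10^(−1.44) × 1500×10^-6 = 5.446×10^-5 mol/kg
α₀ = 1/(1 + K1/[H⁺] + K1K2/[H⁺]²) = 1/(1 + 10^+0.93 + 10^-1.21) = 0.1045
DIC = [CO2*]/α₀ = 5.446×10^-5 / 0.1045 = 0.5214 mmol/kg
CA = (α₁ + 2α₂)·DIC = (0.8891 + 2×0.006441) × 0.5214 = 0.470 mmol/kg

CA = 0.470 mmol/kg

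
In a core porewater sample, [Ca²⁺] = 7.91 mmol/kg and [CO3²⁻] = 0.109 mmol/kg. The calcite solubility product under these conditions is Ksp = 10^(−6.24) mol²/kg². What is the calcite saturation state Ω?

Ω = 1.50

Ksp = 10^(−6.24) = 5.754×10^-7
Ω = [Ca²⁺][CO3²⁻]/Ksp = (7.91×10^-3)(0.109×10^-3) / 5.754×10^-7 = 1.50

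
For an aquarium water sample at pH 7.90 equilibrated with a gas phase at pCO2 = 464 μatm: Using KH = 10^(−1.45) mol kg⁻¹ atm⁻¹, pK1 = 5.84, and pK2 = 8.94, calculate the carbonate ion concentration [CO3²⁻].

[CO3²⁻] = 0.172 mmol/kg

[CO2*] = KH · pCO2 = 10^(−1.45) × 464×10^-6 = 1.646×10^-5 mol/kg
α₀ = 1/(1 + K1/[H⁺] + K1K2/[H⁺]²) = 1/(1 + 10^+2.06 + 10^+1.02) = 0.007918
DIC = [CO2*]/α₀ = 1.646×10^-5 / 0.007918 = 2.079 mmol/kg
[CO3²⁻] = α₂·DIC; α₂ = 0.08292, so [CO3²⁻] = 0.08292 × 2.079 = 0.172 mmol/kg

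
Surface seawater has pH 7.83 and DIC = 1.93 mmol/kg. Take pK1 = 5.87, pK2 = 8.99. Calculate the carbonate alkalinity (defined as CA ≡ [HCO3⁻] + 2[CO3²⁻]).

CA = 2.03 mmol/kg

CA = [HCO3⁻] + 2[CO3²⁻] = (α₁ + 2α₂)·DIC
At pH 7.83: [H⁺]/K1 = 10^-1.96 = 0.010965, K2/[H⁺] = 10^-1.16 = 0.069183
α₁ = 1/(1 + 0.010965 + 0.069183) = 1/1.0801 = 0.9258; α₂ = α₁·K2/[H⁺] = 0.06405
α₁ + 2α₂ = 1.0539
CA = 1.0539 × 1.93 = 2.03 mmol/kg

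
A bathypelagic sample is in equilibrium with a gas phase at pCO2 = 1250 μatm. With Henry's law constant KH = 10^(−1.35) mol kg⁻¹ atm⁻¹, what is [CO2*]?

KH = 10^(−1.35) = 4.467×10^-2 mol kg⁻¹ atm⁻¹
[CO2*] = KH · pCO2 = 4.467×10^-2 × 1250×10^-6 atm = 5.58×10^-5 mol/kg

[CO2*] = 55.8 μmol/kg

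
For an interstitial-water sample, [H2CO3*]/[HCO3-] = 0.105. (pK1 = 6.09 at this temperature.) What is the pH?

From K1 = [H⁺][HCO3-]/[H2CO3*]:  pH = pK1 − log₁₀([H2CO3*]/[HCO3-])
log₁₀(0.105) = -0.979
pH = 6.09 − (-0.979) = 7.07

pH = 7.07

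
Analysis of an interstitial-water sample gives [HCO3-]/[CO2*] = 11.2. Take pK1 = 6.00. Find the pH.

From K1 = [H⁺][HCO3-]/[CO2*]:  pH = pK1 + log₁₀([HCO3-]/[CO2*])
log₁₀(11.2) = +1.049
pH = 6.00 + (+1.049) = 7.05

pH = 7.05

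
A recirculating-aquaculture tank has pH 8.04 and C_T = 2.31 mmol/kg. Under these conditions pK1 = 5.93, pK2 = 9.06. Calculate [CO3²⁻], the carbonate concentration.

α₂ = 1 / (1 + [H⁺]/K2 + [H⁺]²/(K1K2)) = 1 / (1 + 10^+1.02 + 10^-1.09)
   = 1 / (1 + 10.471 + 0.081283) = 1/11.553 = 0.08656
[CO3²⁻] = α₂ × DIC = 0.08656 × 2.31 = 0.200 mmol/kg

[CO3²⁻] = 0.200 mmol/kg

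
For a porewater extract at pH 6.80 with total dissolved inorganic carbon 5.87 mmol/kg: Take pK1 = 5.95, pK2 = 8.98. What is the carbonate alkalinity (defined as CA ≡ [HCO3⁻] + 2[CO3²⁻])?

CA = 5.18 mmol/kg

CA = [HCO3⁻] + 2[CO3²⁻] = (α₁ + 2α₂)·DIC
At pH 6.80: [H⁺]/K1 = 10^-0.85 = 0.14125, K2/[H⁺] = 10^-2.18 = 0.0066069
α₁ = 1/(1 + 0.14125 + 0.0066069) = 1/1.1479 = 0.8712; α₂ = α₁·K2/[H⁺] = 0.005756
α₁ + 2α₂ = 0.8827
CA = 0.8827 × 5.87 = 5.18 mmol/kg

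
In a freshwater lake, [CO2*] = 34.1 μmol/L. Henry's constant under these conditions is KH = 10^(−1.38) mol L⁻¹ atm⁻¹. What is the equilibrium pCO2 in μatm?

pCO2 = 818 μatm

KH = 10^(−1.38) = 4.169×10^-2 mol L⁻¹ atm⁻¹
pCO2 = [CO2*]/KH = 34.1×10^-6 / 4.169×10^-2 = 8.18×10^-4 atm = 818 μatm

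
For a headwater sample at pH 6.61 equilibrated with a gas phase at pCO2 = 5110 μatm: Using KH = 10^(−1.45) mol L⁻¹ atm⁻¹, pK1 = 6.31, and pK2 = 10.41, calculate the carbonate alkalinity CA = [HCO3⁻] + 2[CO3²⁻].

[CO2*] = KH · pCO2 = 10^(−1.45) × 5110×10^-6 = 1.813×10^-4 mol/L
α₀ = 1/(1 + K1/[H⁺] + K1K2/[H⁺]²) = 1/(1 + 10^+0.30 + 10^-3.50) = 0.3338
DIC = [CO2*]/α₀ = 1.813×10^-4 / 0.3338 = 0.5431 mmol/L
CA = (α₁ + 2α₂)·DIC = (0.6661 + 2×0.0001056) × 0.5431 = 0.362 mmol/L

CA = 0.362 mmol/L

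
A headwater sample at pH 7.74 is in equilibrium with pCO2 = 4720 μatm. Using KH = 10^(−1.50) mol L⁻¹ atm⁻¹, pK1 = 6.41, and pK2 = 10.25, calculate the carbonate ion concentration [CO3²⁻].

[CO3²⁻] = 9.86 μmol/L

[CO2*] = KH · pCO2 = 10^(−1.50) × 4720×10^-6 = 1.493×10^-4 mol/L
α₀ = 1/(1 + K1/[H⁺] + K1K2/[H⁺]²) = 1/(1 + 10^+1.33 + 10^-1.18) = 0.04455
DIC = [CO2*]/α₀ = 1.493×10^-4 / 0.04455 = 3.350 mmol/L
[CO3²⁻] = α₂·DIC; α₂ = 0.002944, so [CO3²⁻] = 0.002944 × 3.350 = 0.00986 mmol/L = 9.86 μmol/L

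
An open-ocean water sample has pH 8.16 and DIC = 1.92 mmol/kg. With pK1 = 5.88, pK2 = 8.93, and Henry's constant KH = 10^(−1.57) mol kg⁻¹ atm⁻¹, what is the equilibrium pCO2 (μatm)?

α₀ = 1 / (1 + K1/[H⁺] + K1K2/[H⁺]²) = 1 / (1 + 10^+2.28 + 10^+1.51)
   = 1 / (1 + 190.55 + 32.359) = 1/223.91 = 0.004466
[CO2*] = α₀ × DIC = 0.004466 × 1.92 = 0.008575 mmol/kg = 8.575 μmol/kg
pCO2 = [CO2*]/KH = 8.575×10^-6 / 2.692×10^-2 = 319 μatm

pCO2 = 319 μatm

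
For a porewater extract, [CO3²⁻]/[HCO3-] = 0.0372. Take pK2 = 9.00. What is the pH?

pH = 7.57

From K2 = [H⁺][CO3²⁻]/[HCO3-]:  pH = pK2 + log₁₀([CO3²⁻]/[HCO3-])
log₁₀(0.0372) = -1.429
pH = 9.00 + (-1.429) = 7.57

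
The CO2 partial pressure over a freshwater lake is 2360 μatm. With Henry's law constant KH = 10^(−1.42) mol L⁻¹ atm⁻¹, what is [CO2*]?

[CO2*] = 89.7 μmol/L

KH = 10^(−1.42) = 3.802×10^-2 mol L⁻¹ atm⁻¹
[CO2*] = KH · pCO2 = 3.802×10^-2 × 2360×10^-6 atm = 8.97×10^-5 mol/L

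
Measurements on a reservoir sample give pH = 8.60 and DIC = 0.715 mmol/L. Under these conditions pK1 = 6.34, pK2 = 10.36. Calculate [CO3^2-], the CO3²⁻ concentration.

α₂ = 1 / (1 + [H⁺]/K2 + [H⁺]²/(K1K2)) = 1 / (1 + 10^+1.76 + 10^-0.50)
   = 1 / (1 + 57.544 + 0.31623) = 1/58.860 = 0.01699
[CO3²⁻] = α₂ × DIC = 0.01699 × 0.715 = 0.0121 mmol/L = 12.1 μmol/L

[CO3²⁻] = 12.1 μmol/L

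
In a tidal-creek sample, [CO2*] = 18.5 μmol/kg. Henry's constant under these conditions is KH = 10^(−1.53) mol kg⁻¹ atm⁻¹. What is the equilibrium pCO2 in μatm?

pCO2 = 627 μatm

KH = 10^(−1.53) = 2.951×10^-2 mol kg⁻¹ atm⁻¹
pCO2 = [CO2*]/KH = 18.5×10^-6 / 2.951×10^-2 = 6.27×10^-4 atm = 627 μatm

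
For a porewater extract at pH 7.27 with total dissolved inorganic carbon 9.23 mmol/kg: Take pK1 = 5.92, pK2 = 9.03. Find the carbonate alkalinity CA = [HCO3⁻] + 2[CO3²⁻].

CA = 8.99 mmol/kg

CA = [HCO3⁻] + 2[CO3²⁻] = (α₁ + 2α₂)·DIC
At pH 7.27: [H⁺]/K1 = 10^-1.35 = 0.044668, K2/[H⁺] = 10^-1.76 = 0.017378
α₁ = 1/(1 + 0.044668 + 0.017378) = 1/1.0620 = 0.9416; α₂ = α₁·K2/[H⁺] = 0.01636
α₁ + 2α₂ = 0.9743
CA = 0.9743 × 9.23 = 8.99 mmol/kg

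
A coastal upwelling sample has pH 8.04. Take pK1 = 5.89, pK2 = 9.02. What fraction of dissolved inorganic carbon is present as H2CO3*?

α₀ = 0.00637

α₀ = 1 / (1 + K1/[H⁺] + K1K2/[H⁺]²) = 1 / (1 + 10^+2.15 + 10^+1.17)
   = 1 / (1 + 141.25 + 14.791) = 1/157.04 = 0.006368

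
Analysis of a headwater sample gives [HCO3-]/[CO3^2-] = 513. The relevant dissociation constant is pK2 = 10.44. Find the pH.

pH = 7.73

From K2 = [H⁺][CO3^2-]/[HCO3-]:  pH = pK2 − log₁₀([HCO3-]/[CO3^2-])
log₁₀(513) = +2.710
pH = 10.44 − (+2.710) = 7.73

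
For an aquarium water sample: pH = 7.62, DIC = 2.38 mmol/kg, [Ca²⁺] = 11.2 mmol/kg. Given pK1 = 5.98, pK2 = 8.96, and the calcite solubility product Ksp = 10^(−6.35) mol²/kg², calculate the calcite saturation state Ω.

α₂ = 1 / (1 + [H⁺]/K2 + [H⁺]²/(K1K2)) = 1 / (1 + 10^+1.34 + 10^-0.30)
   = 1 / (1 + 21.878 + 0.50119) = 1/23.379 = 0.04277
[CO3²⁻] = α₂ × DIC = 0.04277 × 2.38 = 0.1018 mmol/kg
Ksp = 10^(−6.35) = 4.467×10^-7
Ω = [Ca²⁺][CO3²⁻]/Ksp = (11.2×10^-3)(1.018×10^-4) / 4.467×10^-7 = 2.55

Ω = 2.55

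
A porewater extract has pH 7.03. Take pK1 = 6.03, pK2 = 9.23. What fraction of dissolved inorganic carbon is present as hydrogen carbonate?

α₁ = 0.904

α₁ = 1 / (1 + [H⁺]/K1 + K2/[H⁺]) = 1 / (1 + 10^-1.00 + 10^-2.20)
   = 1 / (1 + 0.10000 + 0.0063096) = 1/1.1063 = 0.9039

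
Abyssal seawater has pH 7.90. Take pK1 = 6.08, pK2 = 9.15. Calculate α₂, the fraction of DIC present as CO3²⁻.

α₂ = 1 / (1 + [H⁺]/K2 + [H⁺]²/(K1K2)) = 1 / (1 + 10^+1.25 + 10^-0.57)
   = 1 / (1 + 17.783 + 0.26915) = 1/19.052 = 0.05249

α₂ = 0.0525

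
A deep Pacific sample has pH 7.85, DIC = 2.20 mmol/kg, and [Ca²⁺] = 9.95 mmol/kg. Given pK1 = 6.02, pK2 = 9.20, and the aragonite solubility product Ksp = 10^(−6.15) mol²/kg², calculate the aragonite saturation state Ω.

Ω = 1.30

α₂ = 1 / (1 + [H⁺]/K2 + [H⁺]²/(K1K2)) = 1 / (1 + 10^+1.35 + 10^-0.48)
   = 1 / (1 + 22.387 + 0.33113) = 1/23.718 = 0.04216
[CO3²⁻] = α₂ × DIC = 0.04216 × 2.20 = 0.09276 mmol/kg
Ksp = 10^(−6.15) = 7.079×10^-7
Ω = [Ca²⁺][CO3²⁻]/Ksp = (9.95×10^-3)(9.276×10^-5) / 7.079×10^-7 = 1.30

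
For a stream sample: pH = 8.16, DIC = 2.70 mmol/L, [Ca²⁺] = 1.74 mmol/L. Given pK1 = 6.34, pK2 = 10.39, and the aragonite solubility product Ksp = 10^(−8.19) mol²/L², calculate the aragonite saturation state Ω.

Ω = 4.20

α₂ = 1 / (1 + [H⁺]/K2 + [H⁺]²/(K1K2)) = 1 / (1 + 10^+2.23 + 10^+0.41)
   = 1 / (1 + 169.82 + 2.5704) = 1/173.39 = 0.005767
[CO3²⁻] = α₂ × DIC = 0.005767 × 2.70 = 0.01557 mmol/L = 15.57 μmol/L
Ksp = 10^(−8.19) = 6.457×10^-9
Ω = [Ca²⁺][CO3²⁻]/Ksp = (1.74×10^-3)(1.557×10^-5) / 6.457×10^-9 = 4.20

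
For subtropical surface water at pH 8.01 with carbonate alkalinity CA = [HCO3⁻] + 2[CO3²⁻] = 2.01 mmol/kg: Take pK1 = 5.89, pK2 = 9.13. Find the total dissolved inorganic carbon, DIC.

DIC = 1.89 mmol/kg

CA = [HCO3⁻] + 2[CO3²⁻] = (α₁ + 2α₂)·DIC
At pH 8.01: [H⁺]/K1 = 10^-2.12 = 0.0075858, K2/[H⁺] = 10^-1.12 = 0.075858
α₁ = 1/(1 + 0.0075858 + 0.075858) = 1/1.0834 = 0.9230; α₂ = α₁·K2/[H⁺] = 0.07002
α₁ + 2α₂ = 1.0630
DIC = CA / (α₁ + 2α₂) = 2.01 / 1.0630 = 1.89 mmol/kg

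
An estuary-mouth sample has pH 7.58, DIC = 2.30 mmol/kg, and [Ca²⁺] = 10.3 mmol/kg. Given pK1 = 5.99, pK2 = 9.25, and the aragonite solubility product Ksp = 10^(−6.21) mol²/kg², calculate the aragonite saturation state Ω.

α₂ = 1 / (1 + [H⁺]/K2 + [H⁺]²/(K1K2)) = 1 / (1 + 10^+1.67 + 10^+0.08)
   = 1 / (1 + 46.774 + 1.2023) = 1/48.976 = 0.02042
[CO3²⁻] = α₂ × DIC = 0.02042 × 2.30 = 0.04696 mmol/kg
Ksp = 10^(−6.21) = 6.166×10^-7
Ω = [Ca²⁺][CO3²⁻]/Ksp = (10.3×10^-3)(4.696×10^-5) / 6.166×10^-7 = 0.784

Ω = 0.784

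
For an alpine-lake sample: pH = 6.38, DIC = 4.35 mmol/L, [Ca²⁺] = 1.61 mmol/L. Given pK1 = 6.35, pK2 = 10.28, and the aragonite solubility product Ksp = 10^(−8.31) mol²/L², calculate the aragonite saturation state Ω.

Ω = 0.0931

α₂ = 1 / (1 + [H⁺]/K2 + [H⁺]²/(K1K2)) = 1 / (1 + 10^+3.90 + 10^+3.87)
   = 1 / (1 + 7943.3 + 7413.1) = 1/1.5357×10^4 = 6.512×10^-5
[CO3²⁻] = α₂ × DIC = 6.512×10^-5 × 4.35 = 0.0002833 mmol/L = 0.2833 μmol/L
Ksp = 10^(−8.31) = 4.898×10^-9
Ω = [Ca²⁺][CO3²⁻]/Ksp = (1.61×10^-3)(2.833×10^-7) / 4.898×10^-9 = 0.0931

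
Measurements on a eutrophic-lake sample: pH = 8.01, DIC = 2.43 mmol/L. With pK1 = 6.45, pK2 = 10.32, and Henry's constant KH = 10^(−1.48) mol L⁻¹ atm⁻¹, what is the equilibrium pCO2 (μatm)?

α₀ = 1 / (1 + K1/[H⁺] + K1K2/[H⁺]²) = 1 / (1 + 10^+1.56 + 10^-0.75)
   = 1 / (1 + 36.308 + 0.17783) = 1/37.486 = 0.02668
[CO2*] = α₀ × DIC = 0.02668 × 2.43 = 0.06482 mmol/L
pCO2 = [CO2*]/KH = 6.482×10^-5 / 3.311×10^-2 = 1960 μatm

pCO2 = 1960 μatm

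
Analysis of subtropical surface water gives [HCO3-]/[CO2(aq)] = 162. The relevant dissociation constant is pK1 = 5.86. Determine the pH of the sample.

pH = 8.07

From K1 = [H⁺][HCO3-]/[CO2(aq)]:  pH = pK1 + log₁₀([HCO3-]/[CO2(aq)])
log₁₀(162) = +2.210
pH = 5.86 + (+2.210) = 8.07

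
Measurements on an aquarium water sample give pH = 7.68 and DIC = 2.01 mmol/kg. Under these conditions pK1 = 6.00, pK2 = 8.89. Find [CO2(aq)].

α₀ = 1 / (1 + K1/[H⁺] + K1K2/[H⁺]²) = 1 / (1 + 10^+1.68 + 10^+0.47)
   = 1 / (1 + 47.863 + 2.9512) = 1/51.814 = 0.01930
[CO2*] = α₀ × DIC = 0.01930 × 2.01 = 0.0388 mmol/kg

[CO2*] = 0.0388 mmol/kg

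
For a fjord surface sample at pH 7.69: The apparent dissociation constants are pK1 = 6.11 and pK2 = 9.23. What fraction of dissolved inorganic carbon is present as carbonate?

α₂ = 1 / (1 + [H⁺]/K2 + [H⁺]²/(K1K2)) = 1 / (1 + 10^+1.54 + 10^-0.04)
   = 1 / (1 + 34.674 + 0.91201) = 1/36.586 = 0.02733

α₂ = 0.0273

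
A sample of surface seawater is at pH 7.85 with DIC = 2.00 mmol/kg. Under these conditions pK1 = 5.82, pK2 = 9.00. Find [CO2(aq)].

α₀ = 1 / (1 + K1/[H⁺] + K1K2/[H⁺]²) = 1 / (1 + 10^+2.03 + 10^+0.88)
   = 1 / (1 + 107.15 + 7.5858) = 1/115.74 = 0.008640
[CO2*] = α₀ × DIC = 0.008640 × 2.00 = 0.0173 mmol/kg = 17.3 μmol/kg

[CO2*] = 17.3 μmol/kg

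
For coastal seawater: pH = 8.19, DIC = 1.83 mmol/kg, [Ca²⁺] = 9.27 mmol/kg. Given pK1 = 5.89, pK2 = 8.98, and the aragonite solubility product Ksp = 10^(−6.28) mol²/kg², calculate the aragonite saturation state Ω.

Ω = 4.49

α₂ = 1 / (1 + [H⁺]/K2 + [H⁺]²/(K1K2)) = 1 / (1 + 10^+0.79 + 10^-1.51)
   = 1 / (1 + 6.1660 + 0.030903) = 1/7.1969 = 0.1389
[CO3²⁻] = α₂ × DIC = 0.1389 × 1.83 = 0.2543 mmol/kg
Ksp = 10^(−6.28) = 5.248×10^-7
Ω = [Ca²⁺][CO3²⁻]/Ksp = (9.27×10^-3)(2.543×10^-4) / 5.248×10^-7 = 4.49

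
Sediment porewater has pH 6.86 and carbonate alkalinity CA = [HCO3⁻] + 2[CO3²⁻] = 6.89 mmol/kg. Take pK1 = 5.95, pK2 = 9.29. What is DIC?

DIC = 7.71 mmol/kg

CA = [HCO3⁻] + 2[CO3²⁻] = (α₁ + 2α₂)·DIC
At pH 6.86: [H⁺]/K1 = 10^-0.91 = 0.12303, K2/[H⁺] = 10^-2.43 = 0.0037154
α₁ = 1/(1 + 0.12303 + 0.0037154) = 1/1.1267 = 0.8875; α₂ = α₁·K2/[H⁺] = 0.003297
α₁ + 2α₂ = 0.8941
DIC = CA / (α₁ + 2α₂) = 6.89 / 0.8941 = 7.71 mmol/kg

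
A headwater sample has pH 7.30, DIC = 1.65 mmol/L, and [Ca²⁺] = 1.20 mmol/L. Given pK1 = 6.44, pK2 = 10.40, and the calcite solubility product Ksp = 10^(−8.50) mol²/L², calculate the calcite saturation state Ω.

Ω = 0.437

α₂ = 1 / (1 + [H⁺]/K2 + [H⁺]²/(K1K2)) = 1 / (1 + 10^+3.10 + 10^+2.24)
   = 1 / (1 + 1258.9 + 173.78) = 1/1433.7 = 0.0006975
[CO3²⁻] = α₂ × DIC = 0.0006975 × 1.65 = 0.001151 mmol/L = 1.151 μmol/L
Ksp = 10^(−8.50) = 3.162×10^-9
Ω = [Ca²⁺][CO3²⁻]/Ksp = (1.20×10^-3)(1.151×10^-6) / 3.162×10^-9 = 0.437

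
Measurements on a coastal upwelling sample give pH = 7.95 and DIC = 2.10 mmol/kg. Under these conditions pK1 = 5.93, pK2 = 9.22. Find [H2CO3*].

[CO2*] = 18.9 μmol/kg

α₀ = 1 / (1 + K1/[H⁺] + K1K2/[H⁺]²) = 1 / (1 + 10^+2.02 + 10^+0.75)
   = 1 / (1 + 104.71 + 5.6234) = 1/111.34 = 0.008982
[CO2*] = α₀ × DIC = 0.008982 × 2.10 = 0.0189 mmol/kg = 18.9 μmol/kg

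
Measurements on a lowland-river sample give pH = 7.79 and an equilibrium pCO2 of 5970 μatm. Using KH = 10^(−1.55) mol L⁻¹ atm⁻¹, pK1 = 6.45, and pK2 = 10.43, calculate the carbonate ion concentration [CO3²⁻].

[CO2*] = KH · pCO2 = 10^(−1.55) × 5970×10^-6 = 1.683×10^-4 mol/L
α₀ = 1/(1 + K1/[H⁺] + K1K2/[H⁺]²) = 1/(1 + 10^+1.34 + 10^-1.30) = 0.04362
DIC = [CO2*]/α₀ = 1.683×10^-4 / 0.04362 = 3.858 mmol/L
[CO3²⁻] = α₂·DIC; α₂ = 0.002186, so [CO3²⁻] = 0.002186 × 3.858 = 0.00843 mmol/L = 8.43 μmol/L

[CO3²⁻] = 8.43 μmol/L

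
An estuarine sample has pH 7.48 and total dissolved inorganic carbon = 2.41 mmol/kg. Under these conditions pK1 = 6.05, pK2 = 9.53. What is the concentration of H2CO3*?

[CO2*] = 0.0856 mmol/kg

α₀ = 1 / (1 + K1/[H⁺] + K1K2/[H⁺]²) = 1 / (1 + 10^+1.43 + 10^-0.62)
   = 1 / (1 + 26.915 + 0.23988) = 1/28.155 = 0.03552
[CO2*] = α₀ × DIC = 0.03552 × 2.41 = 0.0856 mmol/kg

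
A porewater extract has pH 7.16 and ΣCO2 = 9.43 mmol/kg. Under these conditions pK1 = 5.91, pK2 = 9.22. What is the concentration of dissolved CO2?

[CO2*] = 0.498 mmol/kg

α₀ = 1 / (1 + K1/[H⁺] + K1K2/[H⁺]²) = 1 / (1 + 10^+1.25 + 10^-0.81)
   = 1 / (1 + 17.783 + 0.15488) = 1/18.938 = 0.05280
[CO2*] = α₀ × DIC = 0.05280 × 9.43 = 0.498 mmol/kg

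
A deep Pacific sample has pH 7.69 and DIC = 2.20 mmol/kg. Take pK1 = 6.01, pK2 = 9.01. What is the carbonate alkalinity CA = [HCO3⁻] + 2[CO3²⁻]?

CA = [HCO3⁻] + 2[CO3²⁻] = (α₁ + 2α₂)·DIC
At pH 7.69: [H⁺]/K1 = 10^-1.68 = 0.020893, K2/[H⁺] = 10^-1.32 = 0.047863
α₁ = 1/(1 + 0.020893 + 0.047863) = 1/1.0688 = 0.9357; α₂ = α₁·K2/[H⁺] = 0.04478
α₁ + 2α₂ = 1.0252
CA = 1.0252 × 2.20 = 2.26 mmol/kg

CA = 2.26 mmol/kg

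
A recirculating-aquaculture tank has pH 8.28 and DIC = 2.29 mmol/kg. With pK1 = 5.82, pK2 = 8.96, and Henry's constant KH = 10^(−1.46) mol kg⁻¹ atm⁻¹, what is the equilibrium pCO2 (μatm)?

pCO2 = 189 μatm

α₀ = 1 / (1 + K1/[H⁺] + K1K2/[H⁺]²) = 1 / (1 + 10^+2.46 + 10^+1.78)
   = 1 / (1 + 288.40 + 60.256) = 1/349.66 = 0.002860
[CO2*] = α₀ × DIC = 0.002860 × 2.29 = 0.006549 mmol/kg = 6.549 μmol/kg
pCO2 = [CO2*]/KH = 6.549×10^-6 / 3.467×10^-2 = 189 μatm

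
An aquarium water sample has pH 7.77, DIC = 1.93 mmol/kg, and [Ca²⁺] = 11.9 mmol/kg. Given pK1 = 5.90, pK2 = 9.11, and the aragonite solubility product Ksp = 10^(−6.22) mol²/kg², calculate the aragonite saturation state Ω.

α₂ = 1 / (1 + [H⁺]/K2 + [H⁺]²/(K1K2)) = 1 / (1 + 10^+1.34 + 10^-0.53)
   = 1 / (1 + 21.878 + 0.29512) = 1/23.173 = 0.04315
[CO3²⁻] = α₂ × DIC = 0.04315 × 1.93 = 0.08329 mmol/kg
Ksp = 10^(−6.22) = 6.026×10^-7
Ω = [Ca²⁺][CO3²⁻]/Ksp = (11.9×10^-3)(8.329×10^-5) / 6.026×10^-7 = 1.64

Ω = 1.64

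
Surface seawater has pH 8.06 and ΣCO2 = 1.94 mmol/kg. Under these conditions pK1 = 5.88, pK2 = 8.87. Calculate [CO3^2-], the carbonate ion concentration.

α₂ = 1 / (1 + [H⁺]/K2 + [H⁺]²/(K1K2)) = 1 / (1 + 10^+0.81 + 10^-1.37)
   = 1 / (1 + 6.4565 + 0.042658) = 1/7.4992 = 0.1333
[CO3²⁻] = α₂ × DIC = 0.1333 × 1.94 = 0.259 mmol/kg

[CO3²⁻] = 0.259 mmol/kg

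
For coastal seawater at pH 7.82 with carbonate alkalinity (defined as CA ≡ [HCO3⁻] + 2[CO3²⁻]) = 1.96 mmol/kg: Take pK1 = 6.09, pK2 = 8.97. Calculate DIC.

DIC = 1.87 mmol/kg

CA = [HCO3⁻] + 2[CO3²⁻] = (α₁ + 2α₂)·DIC
At pH 7.82: [H⁺]/K1 = 10^-1.73 = 0.018621, K2/[H⁺] = 10^-1.15 = 0.070795
α₁ = 1/(1 + 0.018621 + 0.070795) = 1/1.0894 = 0.9179; α₂ = α₁·K2/[H⁺] = 0.06498
α₁ + 2α₂ = 1.0479
DIC = CA / (α₁ + 2α₂) = 1.96 / 1.0479 = 1.87 mmol/kg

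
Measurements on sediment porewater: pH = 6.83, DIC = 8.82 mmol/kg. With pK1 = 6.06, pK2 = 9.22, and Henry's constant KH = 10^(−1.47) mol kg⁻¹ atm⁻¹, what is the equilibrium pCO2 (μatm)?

α₀ = 1 / (1 + K1/[H⁺] + K1K2/[H⁺]²) = 1 / (1 + 10^+0.77 + 10^-1.62)
   = 1 / (1 + 5.8884 + 0.023988) = 1/6.9124 = 0.1447
[CO2*] = α₀ × DIC = 0.1447 × 8.82 = 1.276 mmol/kg
pCO2 = [CO2*]/KH = 1.276×10^-3 / 3.388×10^-2 = 3.77×10^4 μatm

pCO2 = 3.77×10^4 μatm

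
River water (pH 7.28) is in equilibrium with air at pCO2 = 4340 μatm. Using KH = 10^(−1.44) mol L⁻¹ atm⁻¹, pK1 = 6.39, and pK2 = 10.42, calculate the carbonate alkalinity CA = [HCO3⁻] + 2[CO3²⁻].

CA = 1.22 mmol/L

[CO2*] = KH · pCO2 = 10^(−1.44) × 4340×10^-6 = 1.576×10^-4 mol/L
α₀ = 1/(1 + K1/[H⁺] + K1K2/[H⁺]²) = 1/(1 + 10^+0.89 + 10^-2.25) = 0.1140
DIC = [CO2*]/α₀ = 1.576×10^-4 / 0.1140 = 1.382 mmol/L
CA = (α₁ + 2α₂)·DIC = (0.8853 + 2×0.0006413) × 1.382 = 1.22 mmol/L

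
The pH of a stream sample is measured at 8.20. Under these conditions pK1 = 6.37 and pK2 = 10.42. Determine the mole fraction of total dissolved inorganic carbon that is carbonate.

α₂ = 1 / (1 + [H⁺]/K2 + [H⁺]²/(K1K2)) = 1 / (1 + 10^+2.22 + 10^+0.39)
   = 1 / (1 + 165.96 + 2.4547) = 1/169.41 = 0.005903

α₂ = 0.00590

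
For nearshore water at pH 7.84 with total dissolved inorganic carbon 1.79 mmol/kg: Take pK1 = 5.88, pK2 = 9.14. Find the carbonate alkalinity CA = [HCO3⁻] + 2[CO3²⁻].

CA = 1.86 mmol/kg

CA = [HCO3⁻] + 2[CO3²⁻] = (α₁ + 2α₂)·DIC
At pH 7.84: [H⁺]/K1 = 10^-1.96 = 0.010965, K2/[H⁺] = 10^-1.30 = 0.050119
α₁ = 1/(1 + 0.010965 + 0.050119) = 1/1.0611 = 0.9424; α₂ = α₁·K2/[H⁺] = 0.04723
α₁ + 2α₂ = 1.0369
CA = 1.0369 × 1.79 = 1.86 mmol/kg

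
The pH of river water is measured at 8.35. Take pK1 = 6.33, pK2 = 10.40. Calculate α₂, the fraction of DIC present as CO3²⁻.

α₂ = 0.00875

α₂ = 1 / (1 + [H⁺]/K2 + [H⁺]²/(K1K2)) = 1 / (1 + 10^+2.05 + 10^+0.03)
   = 1 / (1 + 112.20 + 1.0715) = 1/114.27 = 0.008751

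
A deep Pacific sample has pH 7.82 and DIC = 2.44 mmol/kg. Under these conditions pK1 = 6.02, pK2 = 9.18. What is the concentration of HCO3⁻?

[HCO3⁻] = 2.30 mmol/kg

α₁ = 1 / (1 + [H⁺]/K1 + K2/[H⁺]) = 1 / (1 + 10^-1.80 + 10^-1.36)
   = 1 / (1 + 0.015849 + 0.043652) = 1/1.0595 = 0.9438
[HCO3⁻] = α₁ × DIC = 0.9438 × 2.44 = 2.30 mmol/kg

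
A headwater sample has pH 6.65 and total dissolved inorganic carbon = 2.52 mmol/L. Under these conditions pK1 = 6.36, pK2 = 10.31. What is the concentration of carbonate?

α₂ = 1 / (1 + [H⁺]/K2 + [H⁺]²/(K1K2)) = 1 / (1 + 10^+3.66 + 10^+3.37)
   = 1 / (1 + 4570.9 + 2344.2) = 1/6916.1 = 0.0001446
[CO3²⁻] = α₂ × DIC = 0.0001446 × 2.52 = 0.000364 mmol/L = 0.364 μmol/L

[CO3²⁻] = 0.364 μmol/L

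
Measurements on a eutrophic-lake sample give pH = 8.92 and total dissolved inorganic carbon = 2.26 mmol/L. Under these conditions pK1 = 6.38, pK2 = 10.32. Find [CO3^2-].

α₂ = 1 / (1 + [H⁺]/K2 + [H⁺]²/(K1K2)) = 1 / (1 + 10^+1.40 + 10^-1.14)
   = 1 / (1 + 25.119 + 0.072444) = 1/26.191 = 0.03818
[CO3²⁻] = α₂ × DIC = 0.03818 × 2.26 = 0.0863 mmol/L

[CO3²⁻] = 0.0863 mmol/L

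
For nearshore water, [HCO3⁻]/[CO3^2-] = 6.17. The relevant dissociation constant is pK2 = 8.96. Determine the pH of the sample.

pH = 8.17

From K2 = [H⁺][CO3^2-]/[HCO3⁻]:  pH = pK2 − log₁₀([HCO3⁻]/[CO3^2-])
log₁₀(6.17) = +0.790
pH = 8.96 − (+0.790) = 8.17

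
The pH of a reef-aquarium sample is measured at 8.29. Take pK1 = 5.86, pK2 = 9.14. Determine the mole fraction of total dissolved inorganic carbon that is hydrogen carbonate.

α₁ = 0.873

α₁ = 1 / (1 + [H⁺]/K1 + K2/[H⁺]) = 1 / (1 + 10^-2.43 + 10^-0.85)
   = 1 / (1 + 0.0037154 + 0.14125) = 1/1.1450 = 0.8734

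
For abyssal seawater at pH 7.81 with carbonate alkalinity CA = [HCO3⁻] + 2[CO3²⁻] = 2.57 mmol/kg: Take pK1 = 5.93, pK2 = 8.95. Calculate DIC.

DIC = 2.44 mmol/kg

CA = [HCO3⁻] + 2[CO3²⁻] = (α₁ + 2α₂)·DIC
At pH 7.81: [H⁺]/K1 = 10^-1.88 = 0.013183, K2/[H⁺] = 10^-1.14 = 0.072444
α₁ = 1/(1 + 0.013183 + 0.072444) = 1/1.0856 = 0.9211; α₂ = α₁·K2/[H⁺] = 0.06673
α₁ + 2α₂ = 1.0546
DIC = CA / (α₁ + 2α₂) = 2.57 / 1.0546 = 2.44 mmol/kg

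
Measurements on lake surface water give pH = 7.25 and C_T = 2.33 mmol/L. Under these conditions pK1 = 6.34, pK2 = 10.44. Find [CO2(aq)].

α₀ = 1 / (1 + K1/[H⁺] + K1K2/[H⁺]²) = 1 / (1 + 10^+0.91 + 10^-2.28)
   = 1 / (1 + 8.1283 + 0.0052481) = 1/9.1336 = 0.1095
[CO2*] = α₀ × DIC = 0.1095 × 2.33 = 0.255 mmol/L

[CO2*] = 0.255 mmol/L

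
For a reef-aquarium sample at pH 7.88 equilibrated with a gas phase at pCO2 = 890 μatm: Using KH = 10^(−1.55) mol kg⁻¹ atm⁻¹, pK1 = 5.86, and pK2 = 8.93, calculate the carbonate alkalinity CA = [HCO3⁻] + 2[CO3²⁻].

CA = 3.09 mmol/kg

[CO2*] = KH · pCO2 = 10^(−1.55) × 890×10^-6 = 2.508×10^-5 mol/kg
α₀ = 1/(1 + K1/[H⁺] + K1K2/[H⁺]²) = 1/(1 + 10^+2.02 + 10^+0.97) = 0.008692
DIC = [CO2*]/α₀ = 2.508×10^-5 / 0.008692 = 2.886 mmol/kg
CA = (α₁ + 2α₂)·DIC = (0.9102 + 2×0.08112) × 2.886 = 3.09 mmol/kg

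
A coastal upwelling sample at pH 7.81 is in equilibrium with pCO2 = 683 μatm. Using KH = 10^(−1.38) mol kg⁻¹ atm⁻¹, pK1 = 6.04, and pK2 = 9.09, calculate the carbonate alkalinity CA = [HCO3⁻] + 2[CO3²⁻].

CA = 1.85 mmol/kg

[CO2*] = KH · pCO2 = 10^(−1.38) × 683×10^-6 = 2.847×10^-5 mol/kg
α₀ = 1/(1 + K1/[H⁺] + K1K2/[H⁺]²) = 1/(1 + 10^+1.77 + 10^+0.49) = 0.01588
DIC = [CO2*]/α₀ = 2.847×10^-5 / 0.01588 = 1.793 mmol/kg
CA = (α₁ + 2α₂)·DIC = (0.9350 + 2×0.04907) × 1.793 = 1.85 mmol/kg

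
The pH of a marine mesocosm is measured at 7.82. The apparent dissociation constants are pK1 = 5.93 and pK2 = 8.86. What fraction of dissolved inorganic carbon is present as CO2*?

α₀ = 0.0117

α₀ = 1 / (1 + K1/[H⁺] + K1K2/[H⁺]²) = 1 / (1 + 10^+1.89 + 10^+0.85)
   = 1 / (1 + 77.625 + 7.0795) = 1/85.704 = 0.01167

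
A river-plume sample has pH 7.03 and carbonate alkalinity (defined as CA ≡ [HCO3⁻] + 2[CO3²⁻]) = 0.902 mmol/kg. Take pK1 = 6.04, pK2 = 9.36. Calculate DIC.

CA = [HCO3⁻] + 2[CO3²⁻] = (α₁ + 2α₂)·DIC
At pH 7.03: [H⁺]/K1 = 10^-0.99 = 0.10233, K2/[H⁺] = 10^-2.33 = 0.0046774
α₁ = 1/(1 + 0.10233 + 0.0046774) = 1/1.1070 = 0.9033; α₂ = α₁·K2/[H⁺] = 0.004225
α₁ + 2α₂ = 0.9118
DIC = CA / (α₁ + 2α₂) = 0.902 / 0.9118 = 0.989 mmol/kg

DIC = 0.989 mmol/kg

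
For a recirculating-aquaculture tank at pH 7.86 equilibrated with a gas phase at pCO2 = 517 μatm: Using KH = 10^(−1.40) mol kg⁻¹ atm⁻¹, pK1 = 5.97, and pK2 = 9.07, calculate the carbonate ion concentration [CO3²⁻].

[CO2*] = KH · pCO2 = 10^(−1.40) × 517×10^-6 = 2.058×10^-5 mol/kg
α₀ = 1/(1 + K1/[H⁺] + K1K2/[H⁺]²) = 1/(1 + 10^+1.89 + 10^+0.68) = 0.01199
DIC = [CO2*]/α₀ = 2.058×10^-5 / 0.01199 = 1.717 mmol/kg
[CO3²⁻] = α₂·DIC; α₂ = 0.05738, so [CO3²⁻] = 0.05738 × 1.717 = 0.0985 mmol/kg

[CO3²⁻] = 0.0985 mmol/kg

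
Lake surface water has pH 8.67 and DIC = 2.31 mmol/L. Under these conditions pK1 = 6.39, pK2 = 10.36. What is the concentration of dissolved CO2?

[CO2*] = 11.8 μmol/L

α₀ = 1 / (1 + K1/[H⁺] + K1K2/[H⁺]²) = 1 / (1 + 10^+2.28 + 10^+0.59)
   = 1 / (1 + 190.55 + 3.8905) = 1/195.44 = 0.005117
[CO2*] = α₀ × DIC = 0.005117 × 2.31 = 0.0118 mmol/L = 11.8 μmol/L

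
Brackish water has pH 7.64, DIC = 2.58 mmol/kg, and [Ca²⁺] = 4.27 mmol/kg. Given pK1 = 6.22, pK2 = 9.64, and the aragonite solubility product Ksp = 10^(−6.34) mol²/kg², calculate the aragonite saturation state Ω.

Ω = 0.230

α₂ = 1 / (1 + [H⁺]/K2 + [H⁺]²/(K1K2)) = 1 / (1 + 10^+2.00 + 10^+0.58)
   = 1 / (1 + 100.00 + 3.8019) = 1/104.80 = 0.009542
[CO3²⁻] = α₂ × DIC = 0.009542 × 2.58 = 0.02462 mmol/kg
Ksp = 10^(−6.34) = 4.571×10^-7
Ω = [Ca²⁺][CO3²⁻]/Ksp = (4.27×10^-3)(2.462×10^-5) / 4.571×10^-7 = 0.230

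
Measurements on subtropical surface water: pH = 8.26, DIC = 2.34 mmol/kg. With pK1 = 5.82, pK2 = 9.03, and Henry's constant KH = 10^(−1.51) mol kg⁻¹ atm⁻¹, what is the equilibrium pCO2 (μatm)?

α₀ = 1 / (1 + K1/[H⁺] + K1K2/[H⁺]²) = 1 / (1 + 10^+2.44 + 10^+1.67)
   = 1 / (1 + 275.42 + 46.774) = 1/323.20 = 0.003094
[CO2*] = α₀ × DIC = 0.003094 × 2.34 = 0.007240 mmol/kg = 7.240 μmol/kg
pCO2 = [CO2*]/KH = 7.240×10^-6 / 3.090×10^-2 = 234 μatm

pCO2 = 234 μatm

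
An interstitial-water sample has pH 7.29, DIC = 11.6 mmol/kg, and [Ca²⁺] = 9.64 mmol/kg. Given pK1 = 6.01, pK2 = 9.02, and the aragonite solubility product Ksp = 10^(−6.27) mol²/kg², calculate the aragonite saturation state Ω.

Ω = 3.62

α₂ = 1 / (1 + [H⁺]/K2 + [H⁺]²/(K1K2)) = 1 / (1 + 10^+1.73 + 10^+0.45)
   = 1 / (1 + 53.703 + 2.8184) = 1/57.522 = 0.01738
[CO3²⁻] = α₂ × DIC = 0.01738 × 11.6 = 0.2017 mmol/kg
Ksp = 10^(−6.27) = 5.370×10^-7
Ω = [Ca²⁺][CO3²⁻]/Ksp = (9.64×10^-3)(2.017×10^-4) / 5.370×10^-7 = 3.62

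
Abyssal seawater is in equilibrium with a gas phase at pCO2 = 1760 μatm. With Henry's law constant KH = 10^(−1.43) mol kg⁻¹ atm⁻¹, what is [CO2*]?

[CO2*] = 65.4 μmol/kg

KH = 10^(−1.43) = 3.715×10^-2 mol kg⁻¹ atm⁻¹
[CO2*] = KH · pCO2 = 3.715×10^-2 × 1760×10^-6 atm = 6.54×10^-5 mol/kg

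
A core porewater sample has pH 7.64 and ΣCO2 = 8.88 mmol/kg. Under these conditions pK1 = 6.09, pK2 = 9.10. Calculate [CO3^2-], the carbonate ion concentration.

[CO3²⁻] = 0.290 mmol/kg

α₂ = 1 / (1 + [H⁺]/K2 + [H⁺]²/(K1K2)) = 1 / (1 + 10^+1.46 + 10^-0.09)
   = 1 / (1 + 28.840 + 0.81283) = 1/30.653 = 0.03262
[CO3²⁻] = α₂ × DIC = 0.03262 × 8.88 = 0.290 mmol/kg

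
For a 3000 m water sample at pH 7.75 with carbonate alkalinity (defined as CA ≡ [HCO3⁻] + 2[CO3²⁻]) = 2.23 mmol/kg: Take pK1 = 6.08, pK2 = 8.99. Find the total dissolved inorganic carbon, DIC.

DIC = 2.16 mmol/kg

CA = [HCO3⁻] + 2[CO3²⁻] = (α₁ + 2α₂)·DIC
At pH 7.75: [H⁺]/K1 = 10^-1.67 = 0.021380, K2/[H⁺] = 10^-1.24 = 0.057544
α₁ = 1/(1 + 0.021380 + 0.057544) = 1/1.0789 = 0.9268; α₂ = α₁·K2/[H⁺] = 0.05333
α₁ + 2α₂ = 1.0335
DIC = CA / (α₁ + 2α₂) = 2.23 / 1.0335 = 2.16 mmol/kg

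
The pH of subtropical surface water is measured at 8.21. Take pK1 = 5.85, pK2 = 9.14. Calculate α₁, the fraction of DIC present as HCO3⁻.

α₁ = 0.891

α₁ = 1 / (1 + [H⁺]/K1 + K2/[H⁺]) = 1 / (1 + 10^-2.36 + 10^-0.93)
   = 1 / (1 + 0.0043652 + 0.11749) = 1/1.1219 = 0.8914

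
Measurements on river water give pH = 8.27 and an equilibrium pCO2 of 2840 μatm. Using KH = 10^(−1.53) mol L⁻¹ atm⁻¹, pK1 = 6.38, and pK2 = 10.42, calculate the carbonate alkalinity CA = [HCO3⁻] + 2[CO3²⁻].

[CO2*] = KH · pCO2 = 10^(−1.53) × 2840×10^-6 = 8.381×10^-5 mol/L
α₀ = 1/(1 + K1/[H⁺] + K1K2/[H⁺]²) = 1/(1 + 10^+1.89 + 10^-0.26) = 0.01263
DIC = [CO2*]/α₀ = 8.381×10^-5 / 0.01263 = 6.636 mmol/L
CA = (α₁ + 2α₂)·DIC = (0.9804 + 2×0.006941) × 6.636 = 6.60 mmol/L

CA = 6.60 mmol/L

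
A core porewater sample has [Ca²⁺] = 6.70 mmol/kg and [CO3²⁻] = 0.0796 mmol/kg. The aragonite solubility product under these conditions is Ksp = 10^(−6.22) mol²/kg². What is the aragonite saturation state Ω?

Ω = 0.885

Ksp = 10^(−6.22) = 6.026×10^-7
Ω = [Ca²⁺][CO3²⁻]/Ksp = (6.70×10^-3)(0.0796×10^-3) / 6.026×10^-7 = 0.885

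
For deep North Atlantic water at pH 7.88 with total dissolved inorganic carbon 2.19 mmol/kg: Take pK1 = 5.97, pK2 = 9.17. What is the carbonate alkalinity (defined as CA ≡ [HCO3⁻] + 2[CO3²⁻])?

CA = [HCO3⁻] + 2[CO3²⁻] = (α₁ + 2α₂)·DIC
At pH 7.88: [H⁺]/K1 = 10^-1.91 = 0.012303, K2/[H⁺] = 10^-1.29 = 0.051286
α₁ = 1/(1 + 0.012303 + 0.051286) = 1/1.0636 = 0.9402; α₂ = α₁·K2/[H⁺] = 0.04822
α₁ + 2α₂ = 1.0367
CA = 1.0367 × 2.19 = 2.27 mmol/kg

CA = 2.27 mmol/kg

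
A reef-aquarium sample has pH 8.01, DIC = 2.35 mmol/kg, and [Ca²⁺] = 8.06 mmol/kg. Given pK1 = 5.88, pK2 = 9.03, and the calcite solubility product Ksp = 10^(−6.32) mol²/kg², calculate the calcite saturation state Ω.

α₂ = 1 / (1 + [H⁺]/K2 + [H⁺]²/(K1K2)) = 1 / (1 + 10^+1.02 + 10^-1.11)
   = 1 / (1 + 10.471 + 0.077625) = 1/11.549 = 0.08659
[CO3²⁻] = α₂ × DIC = 0.08659 × 2.35 = 0.2035 mmol/kg
Ksp = 10^(−6.32) = 4.786×10^-7
Ω = [Ca²⁺][CO3²⁻]/Ksp = (8.06×10^-3)(2.035×10^-4) / 4.786×10^-7 = 3.43

Ω = 3.43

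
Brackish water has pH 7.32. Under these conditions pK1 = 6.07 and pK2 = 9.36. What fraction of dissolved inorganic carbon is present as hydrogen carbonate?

α₁ = 1 / (1 + [H⁺]/K1 + K2/[H⁺]) = 1 / (1 + 10^-1.25 + 10^-2.04)
   = 1 / (1 + 0.056234 + 0.0091201) = 1/1.0654 = 0.9387

α₁ = 0.939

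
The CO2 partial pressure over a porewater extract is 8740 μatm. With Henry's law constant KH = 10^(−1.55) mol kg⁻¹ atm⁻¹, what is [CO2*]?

KH = 10^(−1.55) = 2.818×10^-2 mol kg⁻¹ atm⁻¹
[CO2*] = KH · pCO2 = 2.818×10^-2 × 8740×10^-6 atm = 2.46×10^-4 mol/kg

[CO2*] = 246 μmol/kg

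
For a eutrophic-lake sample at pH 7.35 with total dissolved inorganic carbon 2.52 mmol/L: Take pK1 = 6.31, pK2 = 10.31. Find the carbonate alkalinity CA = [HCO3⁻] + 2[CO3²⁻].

CA = [HCO3⁻] + 2[CO3²⁻] = (α₁ + 2α₂)·DIC
At pH 7.35: [H⁺]/K1 = 10^-1.04 = 0.091201, K2/[H⁺] = 10^-2.96 = 0.0010965
α₁ = 1/(1 + 0.091201 + 0.0010965) = 1/1.0923 = 0.9155; α₂ = α₁·K2/[H⁺] = 0.001004
α₁ + 2α₂ = 0.9175
CA = 0.9175 × 2.52 = 2.31 mmol/L

CA = 2.31 mmol/L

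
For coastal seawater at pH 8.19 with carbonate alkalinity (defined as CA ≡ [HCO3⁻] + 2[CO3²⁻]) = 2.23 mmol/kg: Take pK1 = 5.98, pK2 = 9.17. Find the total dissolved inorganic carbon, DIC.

CA = [HCO3⁻] + 2[CO3²⁻] = (α₁ + 2α₂)·DIC
At pH 8.19: [H⁺]/K1 = 10^-2.21 = 0.0061660, K2/[H⁺] = 10^-0.98 = 0.10471
α₁ = 1/(1 + 0.0061660 + 0.10471) = 1/1.1109 = 0.9002; α₂ = α₁·K2/[H⁺] = 0.09426
α₁ + 2α₂ = 1.0887
DIC = CA / (α₁ + 2α₂) = 2.23 / 1.0887 = 2.05 mmol/kg

DIC = 2.05 mmol/kg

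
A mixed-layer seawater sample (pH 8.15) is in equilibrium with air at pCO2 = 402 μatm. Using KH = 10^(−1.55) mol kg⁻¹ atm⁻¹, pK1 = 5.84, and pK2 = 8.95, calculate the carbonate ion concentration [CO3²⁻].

[CO3²⁻] = 0.367 mmol/kg

[CO2*] = KH · pCO2 = 10^(−1.55) × 402×10^-6 = 1.133×10^-5 mol/kg
α₀ = 1/(1 + K1/[H⁺] + K1K2/[H⁺]²) = 1/(1 + 10^+2.31 + 10^+1.51) = 0.004210
DIC = [CO2*]/α₀ = 1.133×10^-5 / 0.004210 = 2.691 mmol/kg
[CO3²⁻] = α₂·DIC; α₂ = 0.1362, so [CO3²⁻] = 0.1362 × 2.691 = 0.367 mmol/kg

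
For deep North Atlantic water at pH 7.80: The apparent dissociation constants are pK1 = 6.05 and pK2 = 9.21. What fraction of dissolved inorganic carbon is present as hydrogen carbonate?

α₁ = 1 / (1 + [H⁺]/K1 + K2/[H⁺]) = 1 / (1 + 10^-1.75 + 10^-1.41)
   = 1 / (1 + 0.017783 + 0.038905) = 1/1.0567 = 0.9464

α₁ = 0.946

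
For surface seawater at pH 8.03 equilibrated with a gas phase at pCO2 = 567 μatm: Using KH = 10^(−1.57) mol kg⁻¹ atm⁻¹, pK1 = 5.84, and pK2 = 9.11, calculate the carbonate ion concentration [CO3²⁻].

[CO3²⁻] = 0.197 mmol/kg

[CO2*] = KH · pCO2 = 10^(−1.57) × 567×10^-6 = 1.526×10^-5 mol/kg
α₀ = 1/(1 + K1/[H⁺] + K1K2/[H⁺]²) = 1/(1 + 10^+2.19 + 10^+1.11) = 0.005925
DIC = [CO2*]/α₀ = 1.526×10^-5 / 0.005925 = 2.576 mmol/kg
[CO3²⁻] = α₂·DIC; α₂ = 0.07633, so [CO3²⁻] = 0.07633 × 2.576 = 0.197 mmol/kg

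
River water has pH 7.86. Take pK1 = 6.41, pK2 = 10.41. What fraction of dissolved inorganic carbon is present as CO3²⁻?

α₂ = 1 / (1 + [H⁺]/K2 + [H⁺]²/(K1K2)) = 1 / (1 + 10^+2.55 + 10^+1.10)
   = 1 / (1 + 354.81 + 12.589) = 1/368.40 = 0.002714

α₂ = 0.00271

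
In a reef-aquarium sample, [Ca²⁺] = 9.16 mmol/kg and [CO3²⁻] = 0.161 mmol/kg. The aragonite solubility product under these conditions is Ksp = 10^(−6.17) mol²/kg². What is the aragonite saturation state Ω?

Ksp = 10^(−6.17) = 6.761×10^-7
Ω = [Ca²⁺][CO3²⁻]/Ksp = (9.16×10^-3)(0.161×10^-3) / 6.761×10^-7 = 2.18

Ω = 2.18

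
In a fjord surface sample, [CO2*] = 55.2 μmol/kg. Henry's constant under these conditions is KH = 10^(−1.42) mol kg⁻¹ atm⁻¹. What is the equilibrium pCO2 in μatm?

KH = 10^(−1.42) = 3.802×10^-2 mol kg⁻¹ atm⁻¹
pCO2 = [CO2*]/KH = 55.2×10^-6 / 3.802×10^-2 = 1.45×10^-3 atm = 1450 μatm

pCO2 = 1450 μatm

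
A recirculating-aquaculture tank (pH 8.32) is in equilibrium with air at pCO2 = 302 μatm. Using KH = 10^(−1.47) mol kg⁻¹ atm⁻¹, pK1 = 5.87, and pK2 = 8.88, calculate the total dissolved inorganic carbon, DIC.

[CO2*] = KH · pCO2 = 10^(−1.47) × 302×10^-6 = 1.023×10^-5 mol/kg
α₀ = 1/(1 + K1/[H⁺] + K1K2/[H⁺]²) = 1/(1 + 10^+2.45 + 10^+1.89) = 0.002774
DIC = [CO2*]/α₀ = 1.023×10^-5 / 0.002774 = 3.69 mmol/kg

DIC = 3.69 mmol/kg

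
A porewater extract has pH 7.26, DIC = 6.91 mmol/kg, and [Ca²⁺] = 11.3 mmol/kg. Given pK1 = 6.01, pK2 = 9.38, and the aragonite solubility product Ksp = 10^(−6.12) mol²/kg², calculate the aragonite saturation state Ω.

Ω = 0.734

α₂ = 1 / (1 + [H⁺]/K2 + [H⁺]²/(K1K2)) = 1 / (1 + 10^+2.12 + 10^+0.87)
   = 1 / (1 + 131.83 + 7.4131) = 1/140.24 = 0.007131
[CO3²⁻] = α₂ × DIC = 0.007131 × 6.91 = 0.04927 mmol/kg
Ksp = 10^(−6.12) = 7.586×10^-7
Ω = [Ca²⁺][CO3²⁻]/Ksp = (11.3×10^-3)(4.927×10^-5) / 7.586×10^-7 = 0.734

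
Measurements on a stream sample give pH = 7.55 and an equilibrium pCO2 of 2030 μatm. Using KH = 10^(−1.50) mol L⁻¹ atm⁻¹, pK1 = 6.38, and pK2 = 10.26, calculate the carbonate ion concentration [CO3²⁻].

[CO3²⁻] = 1.85 μmol/L

[CO2*] = KH · pCO2 = 10^(−1.50) × 2030×10^-6 = 6.419×10^-5 mol/L
α₀ = 1/(1 + K1/[H⁺] + K1K2/[H⁺]²) = 1/(1 + 10^+1.17 + 10^-1.54) = 0.06321
DIC = [CO2*]/α₀ = 6.419×10^-5 / 0.06321 = 1.016 mmol/L
[CO3²⁻] = α₂·DIC; α₂ = 0.001823, so [CO3²⁻] = 0.001823 × 1.016 = 0.00185 mmol/L = 1.85 μmol/L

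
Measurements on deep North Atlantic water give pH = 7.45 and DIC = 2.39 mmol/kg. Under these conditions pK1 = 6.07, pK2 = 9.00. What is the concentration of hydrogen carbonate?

α₁ = 1 / (1 + [H⁺]/K1 + K2/[H⁺]) = 1 / (1 + 10^-1.38 + 10^-1.55)
   = 1 / (1 + 0.041687 + 0.028184) = 1/1.0699 = 0.9347
[HCO3⁻] = α₁ × DIC = 0.9347 × 2.39 = 2.23 mmol/kg

[HCO3⁻] = 2.23 mmol/kg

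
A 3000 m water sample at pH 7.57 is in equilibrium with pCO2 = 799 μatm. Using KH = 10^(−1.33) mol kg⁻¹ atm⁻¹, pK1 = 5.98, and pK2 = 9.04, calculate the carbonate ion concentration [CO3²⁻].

[CO3²⁻] = 0.0493 mmol/kg

[CO2*] = KH · pCO2 = 10^(−1.33) × 799×10^-6 = 3.737×10^-5 mol/kg
α₀ = 1/(1 + K1/[H⁺] + K1K2/[H⁺]²) = 1/(1 + 10^+1.59 + 10^+0.12) = 0.02426
DIC = [CO2*]/α₀ = 3.737×10^-5 / 0.02426 = 1.541 mmol/kg
[CO3²⁻] = α₂·DIC; α₂ = 0.03198, so [CO3²⁻] = 0.03198 × 1.541 = 0.0493 mmol/kg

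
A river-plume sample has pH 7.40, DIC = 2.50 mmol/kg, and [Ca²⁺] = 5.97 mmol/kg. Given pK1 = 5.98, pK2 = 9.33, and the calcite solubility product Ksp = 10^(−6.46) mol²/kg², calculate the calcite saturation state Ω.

Ω = 0.482

α₂ = 1 / (1 + [H⁺]/K2 + [H⁺]²/(K1K2)) = 1 / (1 + 10^+1.93 + 10^+0.51)
   = 1 / (1 + 85.114 + 3.2359) = 1/89.350 = 0.01119
[CO3²⁻] = α₂ × DIC = 0.01119 × 2.50 = 0.02798 mmol/kg
Ksp = 10^(−6.46) = 3.467×10^-7
Ω = [Ca²⁺][CO3²⁻]/Ksp = (5.97×10^-3)(2.798×10^-5) / 3.467×10^-7 = 0.482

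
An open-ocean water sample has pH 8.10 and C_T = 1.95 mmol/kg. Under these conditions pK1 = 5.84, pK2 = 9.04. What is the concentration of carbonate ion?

α₂ = 1 / (1 + [H⁺]/K2 + [H⁺]²/(K1K2)) = 1 / (1 + 10^+0.94 + 10^-1.32)
   = 1 / (1 + 8.7096 + 0.047863) = 1/9.7575 = 0.1025
[CO3²⁻] = α₂ × DIC = 0.1025 × 1.95 = 0.200 mmol/kg

[CO3²⁻] = 0.200 mmol/kg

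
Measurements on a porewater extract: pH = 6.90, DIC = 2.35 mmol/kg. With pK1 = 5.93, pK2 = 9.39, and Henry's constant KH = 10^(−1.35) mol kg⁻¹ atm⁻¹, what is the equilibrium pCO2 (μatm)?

α₀ = 1 / (1 + K1/[H⁺] + K1K2/[H⁺]²) = 1 / (1 + 10^+0.97 + 10^-1.52)
   = 1 / (1 + 9.3325 + 0.030200) = 1/10.363 = 0.09650
[CO2*] = α₀ × DIC = 0.09650 × 2.35 = 0.2268 mmol/kg
pCO2 = [CO2*]/KH = 2.268×10^-4 / 4.467×10^-2 = 5080 μatm

pCO2 = 5080 μatm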